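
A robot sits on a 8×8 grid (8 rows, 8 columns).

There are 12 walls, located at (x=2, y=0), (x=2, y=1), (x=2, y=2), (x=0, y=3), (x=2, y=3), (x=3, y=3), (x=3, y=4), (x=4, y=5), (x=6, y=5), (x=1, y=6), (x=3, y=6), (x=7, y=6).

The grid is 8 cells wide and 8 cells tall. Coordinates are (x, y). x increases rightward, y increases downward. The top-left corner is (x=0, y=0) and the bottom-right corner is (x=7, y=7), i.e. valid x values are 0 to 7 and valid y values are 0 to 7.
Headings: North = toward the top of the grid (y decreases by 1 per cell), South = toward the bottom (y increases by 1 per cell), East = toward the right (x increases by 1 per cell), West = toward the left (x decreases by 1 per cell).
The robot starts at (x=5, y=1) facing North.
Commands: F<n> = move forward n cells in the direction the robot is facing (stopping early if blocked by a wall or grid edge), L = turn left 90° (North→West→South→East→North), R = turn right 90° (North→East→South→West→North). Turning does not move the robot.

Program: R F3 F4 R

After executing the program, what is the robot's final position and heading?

Start: (x=5, y=1), facing North
  R: turn right, now facing East
  F3: move forward 2/3 (blocked), now at (x=7, y=1)
  F4: move forward 0/4 (blocked), now at (x=7, y=1)
  R: turn right, now facing South
Final: (x=7, y=1), facing South

Answer: Final position: (x=7, y=1), facing South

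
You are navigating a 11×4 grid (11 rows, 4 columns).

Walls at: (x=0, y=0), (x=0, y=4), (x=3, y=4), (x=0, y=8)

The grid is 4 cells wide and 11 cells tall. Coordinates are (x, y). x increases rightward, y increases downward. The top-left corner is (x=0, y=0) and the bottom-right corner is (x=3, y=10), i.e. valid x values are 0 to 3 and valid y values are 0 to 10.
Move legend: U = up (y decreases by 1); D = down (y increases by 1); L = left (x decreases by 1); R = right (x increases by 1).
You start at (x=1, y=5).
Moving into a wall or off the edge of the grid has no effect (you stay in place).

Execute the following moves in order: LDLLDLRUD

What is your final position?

Answer: Final position: (x=1, y=7)

Derivation:
Start: (x=1, y=5)
  L (left): (x=1, y=5) -> (x=0, y=5)
  D (down): (x=0, y=5) -> (x=0, y=6)
  L (left): blocked, stay at (x=0, y=6)
  L (left): blocked, stay at (x=0, y=6)
  D (down): (x=0, y=6) -> (x=0, y=7)
  L (left): blocked, stay at (x=0, y=7)
  R (right): (x=0, y=7) -> (x=1, y=7)
  U (up): (x=1, y=7) -> (x=1, y=6)
  D (down): (x=1, y=6) -> (x=1, y=7)
Final: (x=1, y=7)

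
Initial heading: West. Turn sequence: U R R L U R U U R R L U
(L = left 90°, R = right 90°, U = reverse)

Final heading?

Start: West
  U (U-turn (180°)) -> East
  R (right (90° clockwise)) -> South
  R (right (90° clockwise)) -> West
  L (left (90° counter-clockwise)) -> South
  U (U-turn (180°)) -> North
  R (right (90° clockwise)) -> East
  U (U-turn (180°)) -> West
  U (U-turn (180°)) -> East
  R (right (90° clockwise)) -> South
  R (right (90° clockwise)) -> West
  L (left (90° counter-clockwise)) -> South
  U (U-turn (180°)) -> North
Final: North

Answer: Final heading: North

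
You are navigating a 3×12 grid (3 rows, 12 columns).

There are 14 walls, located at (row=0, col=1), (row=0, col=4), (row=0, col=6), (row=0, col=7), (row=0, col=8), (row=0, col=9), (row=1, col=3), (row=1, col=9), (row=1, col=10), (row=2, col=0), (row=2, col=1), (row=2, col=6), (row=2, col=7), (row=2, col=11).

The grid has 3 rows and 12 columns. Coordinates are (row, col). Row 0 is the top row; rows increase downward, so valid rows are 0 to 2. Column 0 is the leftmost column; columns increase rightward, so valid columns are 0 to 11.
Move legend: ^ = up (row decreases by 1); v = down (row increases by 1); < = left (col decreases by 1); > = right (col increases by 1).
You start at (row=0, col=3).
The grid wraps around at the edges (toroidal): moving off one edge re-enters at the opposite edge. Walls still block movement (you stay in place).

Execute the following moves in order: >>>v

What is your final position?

Answer: Final position: (row=0, col=3)

Derivation:
Start: (row=0, col=3)
  [×3]> (right): blocked, stay at (row=0, col=3)
  v (down): blocked, stay at (row=0, col=3)
Final: (row=0, col=3)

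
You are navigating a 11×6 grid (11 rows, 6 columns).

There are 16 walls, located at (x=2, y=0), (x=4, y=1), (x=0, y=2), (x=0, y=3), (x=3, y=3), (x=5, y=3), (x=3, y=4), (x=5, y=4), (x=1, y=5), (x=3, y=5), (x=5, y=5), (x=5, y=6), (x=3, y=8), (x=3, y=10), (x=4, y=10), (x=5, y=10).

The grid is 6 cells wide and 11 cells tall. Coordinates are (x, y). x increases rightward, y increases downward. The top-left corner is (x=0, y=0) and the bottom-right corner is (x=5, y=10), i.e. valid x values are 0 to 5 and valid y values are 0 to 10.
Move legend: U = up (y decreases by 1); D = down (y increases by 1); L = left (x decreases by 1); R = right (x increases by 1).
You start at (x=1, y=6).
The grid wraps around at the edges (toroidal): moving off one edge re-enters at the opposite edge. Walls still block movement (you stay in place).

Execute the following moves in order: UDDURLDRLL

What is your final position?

Answer: Final position: (x=0, y=8)

Derivation:
Start: (x=1, y=6)
  U (up): blocked, stay at (x=1, y=6)
  D (down): (x=1, y=6) -> (x=1, y=7)
  D (down): (x=1, y=7) -> (x=1, y=8)
  U (up): (x=1, y=8) -> (x=1, y=7)
  R (right): (x=1, y=7) -> (x=2, y=7)
  L (left): (x=2, y=7) -> (x=1, y=7)
  D (down): (x=1, y=7) -> (x=1, y=8)
  R (right): (x=1, y=8) -> (x=2, y=8)
  L (left): (x=2, y=8) -> (x=1, y=8)
  L (left): (x=1, y=8) -> (x=0, y=8)
Final: (x=0, y=8)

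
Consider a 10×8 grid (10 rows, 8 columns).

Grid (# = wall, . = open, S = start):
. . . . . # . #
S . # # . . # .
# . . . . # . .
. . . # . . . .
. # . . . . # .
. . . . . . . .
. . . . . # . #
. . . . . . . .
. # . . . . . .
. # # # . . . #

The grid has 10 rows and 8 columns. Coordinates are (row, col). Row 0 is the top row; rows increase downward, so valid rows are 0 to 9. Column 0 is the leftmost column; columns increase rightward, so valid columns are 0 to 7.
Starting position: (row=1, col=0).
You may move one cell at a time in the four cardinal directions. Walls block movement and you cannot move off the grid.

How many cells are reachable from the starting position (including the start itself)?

Answer: Reachable cells: 62

Derivation:
BFS flood-fill from (row=1, col=0):
  Distance 0: (row=1, col=0)
  Distance 1: (row=0, col=0), (row=1, col=1)
  Distance 2: (row=0, col=1), (row=2, col=1)
  Distance 3: (row=0, col=2), (row=2, col=2), (row=3, col=1)
  Distance 4: (row=0, col=3), (row=2, col=3), (row=3, col=0), (row=3, col=2)
  Distance 5: (row=0, col=4), (row=2, col=4), (row=4, col=0), (row=4, col=2)
  Distance 6: (row=1, col=4), (row=3, col=4), (row=4, col=3), (row=5, col=0), (row=5, col=2)
  Distance 7: (row=1, col=5), (row=3, col=5), (row=4, col=4), (row=5, col=1), (row=5, col=3), (row=6, col=0), (row=6, col=2)
  Distance 8: (row=3, col=6), (row=4, col=5), (row=5, col=4), (row=6, col=1), (row=6, col=3), (row=7, col=0), (row=7, col=2)
  Distance 9: (row=2, col=6), (row=3, col=7), (row=5, col=5), (row=6, col=4), (row=7, col=1), (row=7, col=3), (row=8, col=0), (row=8, col=2)
  Distance 10: (row=2, col=7), (row=4, col=7), (row=5, col=6), (row=7, col=4), (row=8, col=3), (row=9, col=0)
  Distance 11: (row=1, col=7), (row=5, col=7), (row=6, col=6), (row=7, col=5), (row=8, col=4)
  Distance 12: (row=7, col=6), (row=8, col=5), (row=9, col=4)
  Distance 13: (row=7, col=7), (row=8, col=6), (row=9, col=5)
  Distance 14: (row=8, col=7), (row=9, col=6)
Total reachable: 62 (grid has 63 open cells total)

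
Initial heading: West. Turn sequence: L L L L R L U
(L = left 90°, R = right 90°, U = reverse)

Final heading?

Start: West
  L (left (90° counter-clockwise)) -> South
  L (left (90° counter-clockwise)) -> East
  L (left (90° counter-clockwise)) -> North
  L (left (90° counter-clockwise)) -> West
  R (right (90° clockwise)) -> North
  L (left (90° counter-clockwise)) -> West
  U (U-turn (180°)) -> East
Final: East

Answer: Final heading: East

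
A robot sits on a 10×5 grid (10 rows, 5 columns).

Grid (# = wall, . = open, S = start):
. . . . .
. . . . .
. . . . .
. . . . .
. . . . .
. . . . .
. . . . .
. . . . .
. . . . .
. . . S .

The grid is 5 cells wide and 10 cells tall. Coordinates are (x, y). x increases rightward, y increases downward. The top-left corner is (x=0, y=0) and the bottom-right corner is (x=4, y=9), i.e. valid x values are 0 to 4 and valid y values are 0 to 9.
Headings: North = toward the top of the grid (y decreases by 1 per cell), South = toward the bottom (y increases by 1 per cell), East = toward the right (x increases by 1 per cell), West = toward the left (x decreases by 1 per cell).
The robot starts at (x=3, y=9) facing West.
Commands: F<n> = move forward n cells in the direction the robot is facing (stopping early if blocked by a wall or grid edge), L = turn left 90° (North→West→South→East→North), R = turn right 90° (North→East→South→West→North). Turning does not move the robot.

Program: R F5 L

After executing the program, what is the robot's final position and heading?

Start: (x=3, y=9), facing West
  R: turn right, now facing North
  F5: move forward 5, now at (x=3, y=4)
  L: turn left, now facing West
Final: (x=3, y=4), facing West

Answer: Final position: (x=3, y=4), facing West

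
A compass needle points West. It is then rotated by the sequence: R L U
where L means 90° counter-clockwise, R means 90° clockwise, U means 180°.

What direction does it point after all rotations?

Answer: Final heading: East

Derivation:
Start: West
  R (right (90° clockwise)) -> North
  L (left (90° counter-clockwise)) -> West
  U (U-turn (180°)) -> East
Final: East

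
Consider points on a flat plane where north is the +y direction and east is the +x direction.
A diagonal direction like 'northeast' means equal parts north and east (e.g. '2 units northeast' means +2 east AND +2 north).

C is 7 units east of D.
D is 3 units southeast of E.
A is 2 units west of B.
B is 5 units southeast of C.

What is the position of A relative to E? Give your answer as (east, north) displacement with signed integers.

Place E at the origin (east=0, north=0).
  D is 3 units southeast of E: delta (east=+3, north=-3); D at (east=3, north=-3).
  C is 7 units east of D: delta (east=+7, north=+0); C at (east=10, north=-3).
  B is 5 units southeast of C: delta (east=+5, north=-5); B at (east=15, north=-8).
  A is 2 units west of B: delta (east=-2, north=+0); A at (east=13, north=-8).
Therefore A relative to E: (east=13, north=-8).

Answer: A is at (east=13, north=-8) relative to E.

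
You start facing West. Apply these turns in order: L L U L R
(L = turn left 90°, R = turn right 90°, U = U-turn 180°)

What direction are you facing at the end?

Start: West
  L (left (90° counter-clockwise)) -> South
  L (left (90° counter-clockwise)) -> East
  U (U-turn (180°)) -> West
  L (left (90° counter-clockwise)) -> South
  R (right (90° clockwise)) -> West
Final: West

Answer: Final heading: West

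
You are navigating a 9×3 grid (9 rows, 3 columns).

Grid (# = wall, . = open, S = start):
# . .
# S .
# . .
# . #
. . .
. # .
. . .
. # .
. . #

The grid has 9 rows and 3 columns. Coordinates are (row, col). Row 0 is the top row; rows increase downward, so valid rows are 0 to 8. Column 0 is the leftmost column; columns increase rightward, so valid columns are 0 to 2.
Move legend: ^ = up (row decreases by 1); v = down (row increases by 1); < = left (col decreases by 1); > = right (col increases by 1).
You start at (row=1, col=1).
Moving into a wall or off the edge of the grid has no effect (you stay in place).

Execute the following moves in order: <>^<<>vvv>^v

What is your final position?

Start: (row=1, col=1)
  < (left): blocked, stay at (row=1, col=1)
  > (right): (row=1, col=1) -> (row=1, col=2)
  ^ (up): (row=1, col=2) -> (row=0, col=2)
  < (left): (row=0, col=2) -> (row=0, col=1)
  < (left): blocked, stay at (row=0, col=1)
  > (right): (row=0, col=1) -> (row=0, col=2)
  v (down): (row=0, col=2) -> (row=1, col=2)
  v (down): (row=1, col=2) -> (row=2, col=2)
  v (down): blocked, stay at (row=2, col=2)
  > (right): blocked, stay at (row=2, col=2)
  ^ (up): (row=2, col=2) -> (row=1, col=2)
  v (down): (row=1, col=2) -> (row=2, col=2)
Final: (row=2, col=2)

Answer: Final position: (row=2, col=2)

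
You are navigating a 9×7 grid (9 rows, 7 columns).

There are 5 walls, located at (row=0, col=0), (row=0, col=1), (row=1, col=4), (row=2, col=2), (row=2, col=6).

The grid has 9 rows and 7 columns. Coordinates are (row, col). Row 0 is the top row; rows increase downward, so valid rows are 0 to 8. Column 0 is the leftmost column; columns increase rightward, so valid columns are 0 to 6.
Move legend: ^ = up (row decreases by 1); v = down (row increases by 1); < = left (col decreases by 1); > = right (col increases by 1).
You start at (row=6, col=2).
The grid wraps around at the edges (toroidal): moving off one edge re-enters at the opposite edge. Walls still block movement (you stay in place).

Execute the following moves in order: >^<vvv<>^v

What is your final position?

Answer: Final position: (row=8, col=2)

Derivation:
Start: (row=6, col=2)
  > (right): (row=6, col=2) -> (row=6, col=3)
  ^ (up): (row=6, col=3) -> (row=5, col=3)
  < (left): (row=5, col=3) -> (row=5, col=2)
  v (down): (row=5, col=2) -> (row=6, col=2)
  v (down): (row=6, col=2) -> (row=7, col=2)
  v (down): (row=7, col=2) -> (row=8, col=2)
  < (left): (row=8, col=2) -> (row=8, col=1)
  > (right): (row=8, col=1) -> (row=8, col=2)
  ^ (up): (row=8, col=2) -> (row=7, col=2)
  v (down): (row=7, col=2) -> (row=8, col=2)
Final: (row=8, col=2)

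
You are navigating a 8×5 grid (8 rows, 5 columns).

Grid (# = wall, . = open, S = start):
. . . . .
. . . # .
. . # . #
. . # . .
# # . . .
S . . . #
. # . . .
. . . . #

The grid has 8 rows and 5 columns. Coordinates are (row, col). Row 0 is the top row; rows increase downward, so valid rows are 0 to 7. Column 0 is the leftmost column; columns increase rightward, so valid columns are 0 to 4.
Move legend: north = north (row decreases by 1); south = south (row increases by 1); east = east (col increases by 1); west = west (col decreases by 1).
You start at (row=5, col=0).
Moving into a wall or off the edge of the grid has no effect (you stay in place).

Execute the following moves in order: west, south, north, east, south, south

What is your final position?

Start: (row=5, col=0)
  west (west): blocked, stay at (row=5, col=0)
  south (south): (row=5, col=0) -> (row=6, col=0)
  north (north): (row=6, col=0) -> (row=5, col=0)
  east (east): (row=5, col=0) -> (row=5, col=1)
  south (south): blocked, stay at (row=5, col=1)
  south (south): blocked, stay at (row=5, col=1)
Final: (row=5, col=1)

Answer: Final position: (row=5, col=1)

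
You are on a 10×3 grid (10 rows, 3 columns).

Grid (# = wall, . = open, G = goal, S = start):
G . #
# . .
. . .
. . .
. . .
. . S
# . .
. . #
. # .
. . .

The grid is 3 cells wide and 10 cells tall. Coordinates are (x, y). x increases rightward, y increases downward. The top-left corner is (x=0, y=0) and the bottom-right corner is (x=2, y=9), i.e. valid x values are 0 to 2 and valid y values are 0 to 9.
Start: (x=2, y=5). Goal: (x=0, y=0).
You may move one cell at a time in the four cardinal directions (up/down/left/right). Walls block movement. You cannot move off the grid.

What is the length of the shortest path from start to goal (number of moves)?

BFS from (x=2, y=5) until reaching (x=0, y=0):
  Distance 0: (x=2, y=5)
  Distance 1: (x=2, y=4), (x=1, y=5), (x=2, y=6)
  Distance 2: (x=2, y=3), (x=1, y=4), (x=0, y=5), (x=1, y=6)
  Distance 3: (x=2, y=2), (x=1, y=3), (x=0, y=4), (x=1, y=7)
  Distance 4: (x=2, y=1), (x=1, y=2), (x=0, y=3), (x=0, y=7)
  Distance 5: (x=1, y=1), (x=0, y=2), (x=0, y=8)
  Distance 6: (x=1, y=0), (x=0, y=9)
  Distance 7: (x=0, y=0), (x=1, y=9)  <- goal reached here
One shortest path (7 moves): (x=2, y=5) -> (x=1, y=5) -> (x=1, y=4) -> (x=1, y=3) -> (x=1, y=2) -> (x=1, y=1) -> (x=1, y=0) -> (x=0, y=0)

Answer: Shortest path length: 7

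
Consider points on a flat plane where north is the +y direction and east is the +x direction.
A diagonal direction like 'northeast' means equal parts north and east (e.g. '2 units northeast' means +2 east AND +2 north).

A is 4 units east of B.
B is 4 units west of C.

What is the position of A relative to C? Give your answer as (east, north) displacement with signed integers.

Place C at the origin (east=0, north=0).
  B is 4 units west of C: delta (east=-4, north=+0); B at (east=-4, north=0).
  A is 4 units east of B: delta (east=+4, north=+0); A at (east=0, north=0).
Therefore A relative to C: (east=0, north=0).

Answer: A is at (east=0, north=0) relative to C.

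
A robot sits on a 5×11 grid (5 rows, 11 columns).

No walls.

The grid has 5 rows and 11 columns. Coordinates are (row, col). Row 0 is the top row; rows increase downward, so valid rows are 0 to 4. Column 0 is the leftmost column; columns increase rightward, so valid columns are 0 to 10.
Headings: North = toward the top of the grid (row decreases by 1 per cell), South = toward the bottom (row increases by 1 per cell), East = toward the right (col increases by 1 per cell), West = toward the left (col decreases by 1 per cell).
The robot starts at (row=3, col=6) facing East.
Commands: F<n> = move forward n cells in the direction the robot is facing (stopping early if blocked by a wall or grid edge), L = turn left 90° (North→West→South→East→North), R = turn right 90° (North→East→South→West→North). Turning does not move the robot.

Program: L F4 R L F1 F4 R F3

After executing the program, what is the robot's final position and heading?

Answer: Final position: (row=0, col=9), facing East

Derivation:
Start: (row=3, col=6), facing East
  L: turn left, now facing North
  F4: move forward 3/4 (blocked), now at (row=0, col=6)
  R: turn right, now facing East
  L: turn left, now facing North
  F1: move forward 0/1 (blocked), now at (row=0, col=6)
  F4: move forward 0/4 (blocked), now at (row=0, col=6)
  R: turn right, now facing East
  F3: move forward 3, now at (row=0, col=9)
Final: (row=0, col=9), facing East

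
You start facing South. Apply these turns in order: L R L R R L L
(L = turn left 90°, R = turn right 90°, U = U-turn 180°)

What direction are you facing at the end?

Answer: Final heading: East

Derivation:
Start: South
  L (left (90° counter-clockwise)) -> East
  R (right (90° clockwise)) -> South
  L (left (90° counter-clockwise)) -> East
  R (right (90° clockwise)) -> South
  R (right (90° clockwise)) -> West
  L (left (90° counter-clockwise)) -> South
  L (left (90° counter-clockwise)) -> East
Final: East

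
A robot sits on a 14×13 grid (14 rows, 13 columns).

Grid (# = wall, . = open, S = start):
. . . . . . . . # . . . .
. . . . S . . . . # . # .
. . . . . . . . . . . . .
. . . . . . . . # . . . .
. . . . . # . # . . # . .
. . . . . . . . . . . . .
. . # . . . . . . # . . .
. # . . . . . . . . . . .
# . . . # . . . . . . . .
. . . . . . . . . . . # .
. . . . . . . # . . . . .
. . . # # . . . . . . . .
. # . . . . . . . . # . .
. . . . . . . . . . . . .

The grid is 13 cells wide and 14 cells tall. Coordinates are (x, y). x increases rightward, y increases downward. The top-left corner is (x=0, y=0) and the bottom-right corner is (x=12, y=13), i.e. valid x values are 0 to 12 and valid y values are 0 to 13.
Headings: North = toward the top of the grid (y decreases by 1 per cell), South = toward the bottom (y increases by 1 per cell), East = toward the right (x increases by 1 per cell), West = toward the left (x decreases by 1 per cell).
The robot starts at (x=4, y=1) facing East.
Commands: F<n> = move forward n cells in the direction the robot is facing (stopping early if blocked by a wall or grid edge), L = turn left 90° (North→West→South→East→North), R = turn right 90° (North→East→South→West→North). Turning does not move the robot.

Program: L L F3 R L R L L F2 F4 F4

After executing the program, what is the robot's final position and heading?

Answer: Final position: (x=1, y=6), facing South

Derivation:
Start: (x=4, y=1), facing East
  L: turn left, now facing North
  L: turn left, now facing West
  F3: move forward 3, now at (x=1, y=1)
  R: turn right, now facing North
  L: turn left, now facing West
  R: turn right, now facing North
  L: turn left, now facing West
  L: turn left, now facing South
  F2: move forward 2, now at (x=1, y=3)
  F4: move forward 3/4 (blocked), now at (x=1, y=6)
  F4: move forward 0/4 (blocked), now at (x=1, y=6)
Final: (x=1, y=6), facing South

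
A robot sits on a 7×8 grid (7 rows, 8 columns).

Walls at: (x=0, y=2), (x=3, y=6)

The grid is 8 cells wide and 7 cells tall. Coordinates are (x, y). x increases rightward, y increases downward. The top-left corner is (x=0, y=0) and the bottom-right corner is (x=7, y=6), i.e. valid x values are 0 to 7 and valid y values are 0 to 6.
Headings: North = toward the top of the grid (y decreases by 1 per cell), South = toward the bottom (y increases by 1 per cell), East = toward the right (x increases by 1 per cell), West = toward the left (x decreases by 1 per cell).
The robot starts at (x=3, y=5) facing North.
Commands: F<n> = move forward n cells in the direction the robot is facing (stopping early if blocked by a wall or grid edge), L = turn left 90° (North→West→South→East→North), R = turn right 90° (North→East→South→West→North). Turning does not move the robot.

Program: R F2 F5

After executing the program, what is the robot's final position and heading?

Answer: Final position: (x=7, y=5), facing East

Derivation:
Start: (x=3, y=5), facing North
  R: turn right, now facing East
  F2: move forward 2, now at (x=5, y=5)
  F5: move forward 2/5 (blocked), now at (x=7, y=5)
Final: (x=7, y=5), facing East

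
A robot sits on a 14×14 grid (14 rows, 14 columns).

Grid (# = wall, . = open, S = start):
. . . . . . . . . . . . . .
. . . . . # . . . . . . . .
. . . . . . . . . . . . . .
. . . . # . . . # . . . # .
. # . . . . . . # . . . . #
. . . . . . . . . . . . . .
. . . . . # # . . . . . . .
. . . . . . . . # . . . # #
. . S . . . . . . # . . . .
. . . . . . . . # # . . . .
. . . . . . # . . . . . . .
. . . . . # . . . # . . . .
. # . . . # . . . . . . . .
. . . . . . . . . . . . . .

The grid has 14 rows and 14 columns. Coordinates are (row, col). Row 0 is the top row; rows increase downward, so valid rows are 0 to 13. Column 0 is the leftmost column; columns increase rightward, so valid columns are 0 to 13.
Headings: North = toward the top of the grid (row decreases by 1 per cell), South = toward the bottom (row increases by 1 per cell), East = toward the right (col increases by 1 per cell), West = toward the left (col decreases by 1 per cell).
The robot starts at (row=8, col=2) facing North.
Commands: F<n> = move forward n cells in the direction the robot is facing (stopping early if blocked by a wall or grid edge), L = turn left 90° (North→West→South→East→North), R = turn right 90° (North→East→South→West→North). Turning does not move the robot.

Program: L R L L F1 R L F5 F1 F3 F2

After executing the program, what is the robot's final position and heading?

Start: (row=8, col=2), facing North
  L: turn left, now facing West
  R: turn right, now facing North
  L: turn left, now facing West
  L: turn left, now facing South
  F1: move forward 1, now at (row=9, col=2)
  R: turn right, now facing West
  L: turn left, now facing South
  F5: move forward 4/5 (blocked), now at (row=13, col=2)
  F1: move forward 0/1 (blocked), now at (row=13, col=2)
  F3: move forward 0/3 (blocked), now at (row=13, col=2)
  F2: move forward 0/2 (blocked), now at (row=13, col=2)
Final: (row=13, col=2), facing South

Answer: Final position: (row=13, col=2), facing South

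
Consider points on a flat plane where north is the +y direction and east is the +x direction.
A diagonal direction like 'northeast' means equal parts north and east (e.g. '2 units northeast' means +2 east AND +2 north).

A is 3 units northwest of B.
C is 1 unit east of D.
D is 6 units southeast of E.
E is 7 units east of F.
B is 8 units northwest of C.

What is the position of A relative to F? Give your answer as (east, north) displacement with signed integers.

Place F at the origin (east=0, north=0).
  E is 7 units east of F: delta (east=+7, north=+0); E at (east=7, north=0).
  D is 6 units southeast of E: delta (east=+6, north=-6); D at (east=13, north=-6).
  C is 1 unit east of D: delta (east=+1, north=+0); C at (east=14, north=-6).
  B is 8 units northwest of C: delta (east=-8, north=+8); B at (east=6, north=2).
  A is 3 units northwest of B: delta (east=-3, north=+3); A at (east=3, north=5).
Therefore A relative to F: (east=3, north=5).

Answer: A is at (east=3, north=5) relative to F.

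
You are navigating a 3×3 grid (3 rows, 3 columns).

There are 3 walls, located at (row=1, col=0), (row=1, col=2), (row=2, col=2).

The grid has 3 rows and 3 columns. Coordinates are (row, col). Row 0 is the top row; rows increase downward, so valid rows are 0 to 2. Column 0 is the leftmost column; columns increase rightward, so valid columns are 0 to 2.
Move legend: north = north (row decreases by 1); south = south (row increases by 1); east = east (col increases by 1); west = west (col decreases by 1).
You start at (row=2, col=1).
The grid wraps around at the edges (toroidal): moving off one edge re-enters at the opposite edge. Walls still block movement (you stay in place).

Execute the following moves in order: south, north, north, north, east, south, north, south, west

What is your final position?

Start: (row=2, col=1)
  south (south): (row=2, col=1) -> (row=0, col=1)
  north (north): (row=0, col=1) -> (row=2, col=1)
  north (north): (row=2, col=1) -> (row=1, col=1)
  north (north): (row=1, col=1) -> (row=0, col=1)
  east (east): (row=0, col=1) -> (row=0, col=2)
  south (south): blocked, stay at (row=0, col=2)
  north (north): blocked, stay at (row=0, col=2)
  south (south): blocked, stay at (row=0, col=2)
  west (west): (row=0, col=2) -> (row=0, col=1)
Final: (row=0, col=1)

Answer: Final position: (row=0, col=1)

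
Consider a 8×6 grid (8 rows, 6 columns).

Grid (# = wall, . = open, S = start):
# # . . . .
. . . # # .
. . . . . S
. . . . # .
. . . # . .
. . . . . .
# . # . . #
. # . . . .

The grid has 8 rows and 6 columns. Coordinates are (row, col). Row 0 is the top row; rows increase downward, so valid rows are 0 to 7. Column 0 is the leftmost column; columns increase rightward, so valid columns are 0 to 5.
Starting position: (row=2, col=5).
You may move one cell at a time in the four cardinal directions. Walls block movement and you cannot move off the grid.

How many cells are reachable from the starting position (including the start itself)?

BFS flood-fill from (row=2, col=5):
  Distance 0: (row=2, col=5)
  Distance 1: (row=1, col=5), (row=2, col=4), (row=3, col=5)
  Distance 2: (row=0, col=5), (row=2, col=3), (row=4, col=5)
  Distance 3: (row=0, col=4), (row=2, col=2), (row=3, col=3), (row=4, col=4), (row=5, col=5)
  Distance 4: (row=0, col=3), (row=1, col=2), (row=2, col=1), (row=3, col=2), (row=5, col=4)
  Distance 5: (row=0, col=2), (row=1, col=1), (row=2, col=0), (row=3, col=1), (row=4, col=2), (row=5, col=3), (row=6, col=4)
  Distance 6: (row=1, col=0), (row=3, col=0), (row=4, col=1), (row=5, col=2), (row=6, col=3), (row=7, col=4)
  Distance 7: (row=4, col=0), (row=5, col=1), (row=7, col=3), (row=7, col=5)
  Distance 8: (row=5, col=0), (row=6, col=1), (row=7, col=2)
Total reachable: 37 (grid has 38 open cells total)

Answer: Reachable cells: 37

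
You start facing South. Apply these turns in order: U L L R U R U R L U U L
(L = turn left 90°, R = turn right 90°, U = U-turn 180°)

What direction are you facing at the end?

Answer: Final heading: West

Derivation:
Start: South
  U (U-turn (180°)) -> North
  L (left (90° counter-clockwise)) -> West
  L (left (90° counter-clockwise)) -> South
  R (right (90° clockwise)) -> West
  U (U-turn (180°)) -> East
  R (right (90° clockwise)) -> South
  U (U-turn (180°)) -> North
  R (right (90° clockwise)) -> East
  L (left (90° counter-clockwise)) -> North
  U (U-turn (180°)) -> South
  U (U-turn (180°)) -> North
  L (left (90° counter-clockwise)) -> West
Final: West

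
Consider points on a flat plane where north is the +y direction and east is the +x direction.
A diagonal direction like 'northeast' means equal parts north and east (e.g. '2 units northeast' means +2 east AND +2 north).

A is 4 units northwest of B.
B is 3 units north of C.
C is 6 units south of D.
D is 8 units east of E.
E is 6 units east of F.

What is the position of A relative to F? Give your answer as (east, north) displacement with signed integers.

Answer: A is at (east=10, north=1) relative to F.

Derivation:
Place F at the origin (east=0, north=0).
  E is 6 units east of F: delta (east=+6, north=+0); E at (east=6, north=0).
  D is 8 units east of E: delta (east=+8, north=+0); D at (east=14, north=0).
  C is 6 units south of D: delta (east=+0, north=-6); C at (east=14, north=-6).
  B is 3 units north of C: delta (east=+0, north=+3); B at (east=14, north=-3).
  A is 4 units northwest of B: delta (east=-4, north=+4); A at (east=10, north=1).
Therefore A relative to F: (east=10, north=1).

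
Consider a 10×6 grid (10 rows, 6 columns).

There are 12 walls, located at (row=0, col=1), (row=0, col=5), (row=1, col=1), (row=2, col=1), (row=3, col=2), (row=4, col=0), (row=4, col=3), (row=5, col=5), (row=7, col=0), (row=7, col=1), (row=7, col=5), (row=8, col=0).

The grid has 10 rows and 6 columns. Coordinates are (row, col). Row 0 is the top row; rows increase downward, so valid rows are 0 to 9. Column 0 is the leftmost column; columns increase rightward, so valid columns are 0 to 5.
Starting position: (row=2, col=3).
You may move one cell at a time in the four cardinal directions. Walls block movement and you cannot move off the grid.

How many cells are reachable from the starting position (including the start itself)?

BFS flood-fill from (row=2, col=3):
  Distance 0: (row=2, col=3)
  Distance 1: (row=1, col=3), (row=2, col=2), (row=2, col=4), (row=3, col=3)
  Distance 2: (row=0, col=3), (row=1, col=2), (row=1, col=4), (row=2, col=5), (row=3, col=4)
  Distance 3: (row=0, col=2), (row=0, col=4), (row=1, col=5), (row=3, col=5), (row=4, col=4)
  Distance 4: (row=4, col=5), (row=5, col=4)
  Distance 5: (row=5, col=3), (row=6, col=4)
  Distance 6: (row=5, col=2), (row=6, col=3), (row=6, col=5), (row=7, col=4)
  Distance 7: (row=4, col=2), (row=5, col=1), (row=6, col=2), (row=7, col=3), (row=8, col=4)
  Distance 8: (row=4, col=1), (row=5, col=0), (row=6, col=1), (row=7, col=2), (row=8, col=3), (row=8, col=5), (row=9, col=4)
  Distance 9: (row=3, col=1), (row=6, col=0), (row=8, col=2), (row=9, col=3), (row=9, col=5)
  Distance 10: (row=3, col=0), (row=8, col=1), (row=9, col=2)
  Distance 11: (row=2, col=0), (row=9, col=1)
  Distance 12: (row=1, col=0), (row=9, col=0)
  Distance 13: (row=0, col=0)
Total reachable: 48 (grid has 48 open cells total)

Answer: Reachable cells: 48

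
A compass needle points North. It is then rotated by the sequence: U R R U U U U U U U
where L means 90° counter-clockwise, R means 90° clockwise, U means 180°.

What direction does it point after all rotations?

Start: North
  U (U-turn (180°)) -> South
  R (right (90° clockwise)) -> West
  R (right (90° clockwise)) -> North
  U (U-turn (180°)) -> South
  U (U-turn (180°)) -> North
  U (U-turn (180°)) -> South
  U (U-turn (180°)) -> North
  U (U-turn (180°)) -> South
  U (U-turn (180°)) -> North
  U (U-turn (180°)) -> South
Final: South

Answer: Final heading: South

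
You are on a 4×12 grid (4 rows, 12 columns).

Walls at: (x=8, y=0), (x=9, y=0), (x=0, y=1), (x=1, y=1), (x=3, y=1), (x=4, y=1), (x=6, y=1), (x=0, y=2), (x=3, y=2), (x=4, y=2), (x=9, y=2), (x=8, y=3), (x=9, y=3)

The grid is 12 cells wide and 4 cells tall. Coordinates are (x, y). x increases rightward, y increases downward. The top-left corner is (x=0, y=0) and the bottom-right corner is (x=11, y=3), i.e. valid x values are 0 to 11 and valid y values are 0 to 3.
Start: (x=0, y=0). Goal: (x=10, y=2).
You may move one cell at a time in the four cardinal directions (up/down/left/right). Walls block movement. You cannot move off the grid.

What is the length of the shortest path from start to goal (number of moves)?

BFS from (x=0, y=0) until reaching (x=10, y=2):
  Distance 0: (x=0, y=0)
  Distance 1: (x=1, y=0)
  Distance 2: (x=2, y=0)
  Distance 3: (x=3, y=0), (x=2, y=1)
  Distance 4: (x=4, y=0), (x=2, y=2)
  Distance 5: (x=5, y=0), (x=1, y=2), (x=2, y=3)
  Distance 6: (x=6, y=0), (x=5, y=1), (x=1, y=3), (x=3, y=3)
  Distance 7: (x=7, y=0), (x=5, y=2), (x=0, y=3), (x=4, y=3)
  Distance 8: (x=7, y=1), (x=6, y=2), (x=5, y=3)
  Distance 9: (x=8, y=1), (x=7, y=2), (x=6, y=3)
  Distance 10: (x=9, y=1), (x=8, y=2), (x=7, y=3)
  Distance 11: (x=10, y=1)
  Distance 12: (x=10, y=0), (x=11, y=1), (x=10, y=2)  <- goal reached here
One shortest path (12 moves): (x=0, y=0) -> (x=1, y=0) -> (x=2, y=0) -> (x=3, y=0) -> (x=4, y=0) -> (x=5, y=0) -> (x=6, y=0) -> (x=7, y=0) -> (x=7, y=1) -> (x=8, y=1) -> (x=9, y=1) -> (x=10, y=1) -> (x=10, y=2)

Answer: Shortest path length: 12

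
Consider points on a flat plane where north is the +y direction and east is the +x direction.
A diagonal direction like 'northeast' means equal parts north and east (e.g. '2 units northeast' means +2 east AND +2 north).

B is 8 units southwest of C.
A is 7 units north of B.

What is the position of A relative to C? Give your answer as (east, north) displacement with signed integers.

Place C at the origin (east=0, north=0).
  B is 8 units southwest of C: delta (east=-8, north=-8); B at (east=-8, north=-8).
  A is 7 units north of B: delta (east=+0, north=+7); A at (east=-8, north=-1).
Therefore A relative to C: (east=-8, north=-1).

Answer: A is at (east=-8, north=-1) relative to C.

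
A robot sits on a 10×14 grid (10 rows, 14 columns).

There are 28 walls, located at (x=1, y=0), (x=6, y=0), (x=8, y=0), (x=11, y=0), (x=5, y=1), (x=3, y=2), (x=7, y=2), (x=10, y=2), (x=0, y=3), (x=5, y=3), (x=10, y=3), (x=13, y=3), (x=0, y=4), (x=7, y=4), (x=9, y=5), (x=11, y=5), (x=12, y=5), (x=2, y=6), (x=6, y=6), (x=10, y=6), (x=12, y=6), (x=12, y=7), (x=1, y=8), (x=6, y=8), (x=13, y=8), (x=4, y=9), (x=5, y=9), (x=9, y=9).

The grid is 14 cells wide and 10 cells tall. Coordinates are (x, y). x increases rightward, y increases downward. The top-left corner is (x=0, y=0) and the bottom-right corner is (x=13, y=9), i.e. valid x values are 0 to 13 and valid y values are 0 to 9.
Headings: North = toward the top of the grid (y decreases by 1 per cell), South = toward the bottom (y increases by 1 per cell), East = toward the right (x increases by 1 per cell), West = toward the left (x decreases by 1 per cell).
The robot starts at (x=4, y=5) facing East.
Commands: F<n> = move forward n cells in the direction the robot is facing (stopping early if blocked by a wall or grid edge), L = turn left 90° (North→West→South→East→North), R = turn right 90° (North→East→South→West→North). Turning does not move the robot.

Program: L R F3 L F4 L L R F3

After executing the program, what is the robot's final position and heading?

Start: (x=4, y=5), facing East
  L: turn left, now facing North
  R: turn right, now facing East
  F3: move forward 3, now at (x=7, y=5)
  L: turn left, now facing North
  F4: move forward 0/4 (blocked), now at (x=7, y=5)
  L: turn left, now facing West
  L: turn left, now facing South
  R: turn right, now facing West
  F3: move forward 3, now at (x=4, y=5)
Final: (x=4, y=5), facing West

Answer: Final position: (x=4, y=5), facing West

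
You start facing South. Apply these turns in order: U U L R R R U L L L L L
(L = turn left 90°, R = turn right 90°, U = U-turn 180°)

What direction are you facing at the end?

Answer: Final heading: East

Derivation:
Start: South
  U (U-turn (180°)) -> North
  U (U-turn (180°)) -> South
  L (left (90° counter-clockwise)) -> East
  R (right (90° clockwise)) -> South
  R (right (90° clockwise)) -> West
  R (right (90° clockwise)) -> North
  U (U-turn (180°)) -> South
  L (left (90° counter-clockwise)) -> East
  L (left (90° counter-clockwise)) -> North
  L (left (90° counter-clockwise)) -> West
  L (left (90° counter-clockwise)) -> South
  L (left (90° counter-clockwise)) -> East
Final: East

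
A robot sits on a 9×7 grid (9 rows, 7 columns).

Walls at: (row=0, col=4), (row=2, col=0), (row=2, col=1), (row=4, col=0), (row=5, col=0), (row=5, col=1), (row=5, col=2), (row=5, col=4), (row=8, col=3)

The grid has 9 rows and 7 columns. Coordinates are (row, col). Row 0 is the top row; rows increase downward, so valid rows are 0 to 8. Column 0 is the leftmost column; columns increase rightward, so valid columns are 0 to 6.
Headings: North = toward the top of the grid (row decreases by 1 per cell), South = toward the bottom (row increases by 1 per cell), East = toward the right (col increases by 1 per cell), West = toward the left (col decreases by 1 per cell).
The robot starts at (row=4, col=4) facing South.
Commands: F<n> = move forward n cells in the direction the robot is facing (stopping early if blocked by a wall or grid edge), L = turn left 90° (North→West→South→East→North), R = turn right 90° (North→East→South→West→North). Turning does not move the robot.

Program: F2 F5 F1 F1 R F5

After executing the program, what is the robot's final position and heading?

Start: (row=4, col=4), facing South
  F2: move forward 0/2 (blocked), now at (row=4, col=4)
  F5: move forward 0/5 (blocked), now at (row=4, col=4)
  F1: move forward 0/1 (blocked), now at (row=4, col=4)
  F1: move forward 0/1 (blocked), now at (row=4, col=4)
  R: turn right, now facing West
  F5: move forward 3/5 (blocked), now at (row=4, col=1)
Final: (row=4, col=1), facing West

Answer: Final position: (row=4, col=1), facing West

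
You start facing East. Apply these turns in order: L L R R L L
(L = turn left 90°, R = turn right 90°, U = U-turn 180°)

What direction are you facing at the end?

Start: East
  L (left (90° counter-clockwise)) -> North
  L (left (90° counter-clockwise)) -> West
  R (right (90° clockwise)) -> North
  R (right (90° clockwise)) -> East
  L (left (90° counter-clockwise)) -> North
  L (left (90° counter-clockwise)) -> West
Final: West

Answer: Final heading: West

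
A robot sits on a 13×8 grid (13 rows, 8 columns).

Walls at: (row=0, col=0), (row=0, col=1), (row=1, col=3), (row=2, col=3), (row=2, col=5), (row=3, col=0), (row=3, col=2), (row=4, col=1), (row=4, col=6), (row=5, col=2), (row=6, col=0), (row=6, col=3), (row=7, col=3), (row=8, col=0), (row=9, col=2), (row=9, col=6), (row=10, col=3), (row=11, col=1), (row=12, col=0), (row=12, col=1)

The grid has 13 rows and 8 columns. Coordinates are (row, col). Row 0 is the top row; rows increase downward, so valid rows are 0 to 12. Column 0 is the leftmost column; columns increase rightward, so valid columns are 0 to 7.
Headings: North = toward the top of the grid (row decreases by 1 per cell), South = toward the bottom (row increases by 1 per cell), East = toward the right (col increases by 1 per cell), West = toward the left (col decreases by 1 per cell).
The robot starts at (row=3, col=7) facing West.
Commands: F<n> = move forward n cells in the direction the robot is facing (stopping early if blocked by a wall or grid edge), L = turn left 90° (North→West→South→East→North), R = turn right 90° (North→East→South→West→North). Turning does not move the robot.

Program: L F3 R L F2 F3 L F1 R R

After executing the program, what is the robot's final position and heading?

Answer: Final position: (row=11, col=7), facing West

Derivation:
Start: (row=3, col=7), facing West
  L: turn left, now facing South
  F3: move forward 3, now at (row=6, col=7)
  R: turn right, now facing West
  L: turn left, now facing South
  F2: move forward 2, now at (row=8, col=7)
  F3: move forward 3, now at (row=11, col=7)
  L: turn left, now facing East
  F1: move forward 0/1 (blocked), now at (row=11, col=7)
  R: turn right, now facing South
  R: turn right, now facing West
Final: (row=11, col=7), facing West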